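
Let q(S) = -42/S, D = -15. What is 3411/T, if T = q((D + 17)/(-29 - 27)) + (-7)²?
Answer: 3411/1225 ≈ 2.7845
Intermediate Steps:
T = 1225 (T = -42*(-29 - 27)/(-15 + 17) + (-7)² = -42/(2/(-56)) + 49 = -42/(2*(-1/56)) + 49 = -42/(-1/28) + 49 = -42*(-28) + 49 = 1176 + 49 = 1225)
3411/T = 3411/1225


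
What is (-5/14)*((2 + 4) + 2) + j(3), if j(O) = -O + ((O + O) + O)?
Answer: 22/7 ≈ 3.1429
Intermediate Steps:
j(O) = 2*O (j(O) = -O + (2*O + O) = -O + 3*O = 2*O)
(-5/14)*((2 + 4) + 2) + j(3) = (-5/14)*((2 + 4) + 2) + 2*3 = (-5*1/14)*(6 + 2) + 6 = -5/14*8 + 6 = -20/7 + 6 = 22/7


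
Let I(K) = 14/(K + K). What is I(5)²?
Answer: 49/25 ≈ 1.9600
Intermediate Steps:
I(K) = 7/K (I(K) = 14/((2*K)) = 14*(1/(2*K)) = 7/K)
I(5)² = (7/5)² = 49/25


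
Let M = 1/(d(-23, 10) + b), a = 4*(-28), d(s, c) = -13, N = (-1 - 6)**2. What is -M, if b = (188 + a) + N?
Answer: -1/112 ≈ -0.0089286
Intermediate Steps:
N = 49 (N = (-7)**2 = 49)
a = -112
b = 125 (b = (188 - 112) + 49 = 76 + 49 = 125)
M = 1/112 (M = 1/(-13 + 125) = 1/112 ≈ 0.0089286)
-M = -1*1/112 = -1/112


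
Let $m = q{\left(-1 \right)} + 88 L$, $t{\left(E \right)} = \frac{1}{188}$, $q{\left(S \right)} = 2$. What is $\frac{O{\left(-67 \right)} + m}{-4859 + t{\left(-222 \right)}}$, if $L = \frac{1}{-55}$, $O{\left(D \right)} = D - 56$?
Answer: $\frac{115244}{4567455} \approx 0.025232$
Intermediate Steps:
$O{\left(D \right)} = -56 + D$
$L = - \frac{1}{55} \approx -0.018182$
$t{\left(E \right)} = \frac{1}{188}$
$m = \frac{2}{5}$ ($m = 2 + 88 \left(- \frac{1}{55}\right) = 2 - \frac{8}{5} = \frac{2}{5} \approx 0.4$)
$\frac{O{\left(-67 \right)} + m}{-4859 + t{\left(-222 \right)}} = \frac{\left(-56 - 67\right) + \frac{2}{5}}{-4859 + \frac{1}{188}} = \frac{-123 + \frac{2}{5}}{- \frac{913491}{188}} = \left(- \frac{613}{5}\right) \left(- \frac{188}{913491}\right) = \frac{115244}{4567455}$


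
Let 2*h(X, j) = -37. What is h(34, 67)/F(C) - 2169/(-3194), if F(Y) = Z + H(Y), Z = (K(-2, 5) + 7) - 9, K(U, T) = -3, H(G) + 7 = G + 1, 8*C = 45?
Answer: 565979/137342 ≈ 4.1209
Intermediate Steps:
C = 45/8 (C = (⅛)*45 = 45/8 ≈ 5.6250)
h(X, j) = -37/2 (h(X, j) = (½)*(-37) = -37/2)
H(G) = -6 + G (H(G) = -7 + (G + 1) = -7 + (1 + G) = -6 + G)
Z = -5 (Z = (-3 + 7) - 9 = 4 - 9 = -5)
F(Y) = -11 + Y (F(Y) = -5 + (-6 + Y) = -11 + Y)
h(34, 67)/F(C) - 2169/(-3194) = -37/(2*(-11 + 45/8)) - 2169/(-3194) = -37/(2*(-43/8)) - 2169*(-1/3194) = -37/2*(-8/43) + 2169/3194 = 148/43 + 2169/3194 = 565979/137342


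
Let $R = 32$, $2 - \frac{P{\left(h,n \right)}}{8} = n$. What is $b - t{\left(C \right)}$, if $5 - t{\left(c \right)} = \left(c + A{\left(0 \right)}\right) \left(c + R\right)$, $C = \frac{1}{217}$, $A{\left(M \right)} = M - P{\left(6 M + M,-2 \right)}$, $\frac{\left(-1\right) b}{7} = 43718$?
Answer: $- \frac{14458912894}{47089} \approx -3.0706 \cdot 10^{5}$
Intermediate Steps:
$b = -306026$ ($b = \left(-7\right) 43718 = -306026$)
$P{\left(h,n \right)} = 16 - 8 n$
$A{\left(M \right)} = -32 + M$ ($A{\left(M \right)} = M - \left(16 - -16\right) = M - \left(16 + 16\right) = M - 32 = -32 + M$)
$C = \frac{1}{217} \approx 0.0046083$
$t{\left(c \right)} = 5 - \left(-32 + c\right) \left(32 + c\right)$ ($t{\left(c \right)} = 5 - \left(c + \left(-32 + 0\right)\right) \left(c + 32\right) = 5 - \left(c - 32\right) \left(32 + c\right) = 5 - \left(-32 + c\right) \left(32 + c\right)$)
$b - t{\left(C \right)} = -306026 - \left(1029 - \left(\frac{1}{217}\right)^{2}\right) = -306026 - \left(1029 - \frac{1}{47089}\right) = -306026 - \frac{48454580}{47089} = - \frac{14458912894}{47089}$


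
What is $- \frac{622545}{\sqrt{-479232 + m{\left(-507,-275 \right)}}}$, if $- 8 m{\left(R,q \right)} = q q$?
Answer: $\frac{1245090 i \sqrt{7818962}}{3909481} \approx 890.55 i$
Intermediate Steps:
$m{\left(R,q \right)} = - \frac{q^{2}}{8}$ ($m{\left(R,q \right)} = - \frac{q q}{8} = - \frac{q^{2}}{8}$)
$- \frac{622545}{\sqrt{-479232 + m{\left(-507,-275 \right)}}} = - \frac{622545}{\sqrt{-479232 - \frac{\left(-275\right)^{2}}{8}}} = - \frac{622545}{\sqrt{-479232 - \frac{75625}{8}}} = - \frac{622545}{\sqrt{- \frac{3909481}{8}}} = - \frac{622545}{\frac{1}{4} i \sqrt{7818962}} = - 622545 \left(- \frac{2 i \sqrt{7818962}}{3909481}\right) = \frac{1245090 i \sqrt{7818962}}{3909481}$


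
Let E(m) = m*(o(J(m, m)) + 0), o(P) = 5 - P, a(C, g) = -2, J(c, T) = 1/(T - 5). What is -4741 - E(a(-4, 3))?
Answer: -33115/7 ≈ -4730.7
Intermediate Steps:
J(c, T) = 1/(-5 + T)
E(m) = m*(5 - 1/(-5 + m)) (E(m) = m*((5 - 1/(-5 + m)) + 0) = m*(5 - 1/(-5 + m)))
-4741 - E(a(-4, 3)) = -4741 - (-2)*(-26 + 5*(-2))/(-5 - 2) = -4741 - (-2)*(-26 - 10)/(-7) = -4741 - (-2)*(-1)*(-36)/7 = -4741 - 1*(-72/7) = -4741 + 72/7 = -33115/7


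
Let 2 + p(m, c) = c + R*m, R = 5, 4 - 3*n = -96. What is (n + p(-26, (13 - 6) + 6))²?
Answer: 66049/9 ≈ 7338.8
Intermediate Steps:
n = 100/3 (n = 4/3 - ⅓*(-96) = 4/3 + 32 = 100/3 ≈ 33.333)
p(m, c) = -2 + c + 5*m (p(m, c) = -2 + (c + 5*m) = -2 + c + 5*m)
(n + p(-26, (13 - 6) + 6))² = (100/3 + (-2 + ((13 - 6) + 6) + 5*(-26)))² = (100/3 + (-2 + (7 + 6) - 130))² = (100/3 + (-2 + 13 - 130))² = (100/3 - 119)² = (-257/3)² = 66049/9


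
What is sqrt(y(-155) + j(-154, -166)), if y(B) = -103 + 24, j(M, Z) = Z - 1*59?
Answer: 4*I*sqrt(19) ≈ 17.436*I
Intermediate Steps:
j(M, Z) = -59 + Z (j(M, Z) = Z - 59 = -59 + Z)
y(B) = -79
sqrt(y(-155) + j(-154, -166)) = sqrt(-79 + (-59 - 166)) = sqrt(-79 - 225) = sqrt(-304) = 4*I*sqrt(19)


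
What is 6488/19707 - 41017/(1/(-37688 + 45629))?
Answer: -6418885146391/19707 ≈ -3.2572e+8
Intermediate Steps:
6488/19707 - 41017/(1/(-37688 + 45629)) = 6488*(1/19707) - 41017/(1/7941) = 6488/19707 - 41017/1/7941 = 6488/19707 - 41017*7941 = 6488/19707 - 325715997 = -6418885146391/19707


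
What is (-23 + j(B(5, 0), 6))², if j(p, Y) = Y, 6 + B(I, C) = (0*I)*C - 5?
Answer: 289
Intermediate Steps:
B(I, C) = -11 (B(I, C) = -6 + ((0*I)*C - 5) = -6 + (0*C - 5) = -6 + (0 - 5) = -6 - 5 = -11)
(-23 + j(B(5, 0), 6))² = (-23 + 6)² = (-17)² = 289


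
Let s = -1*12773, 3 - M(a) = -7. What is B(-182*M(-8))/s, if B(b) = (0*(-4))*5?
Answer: 0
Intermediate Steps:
M(a) = 10 (M(a) = 3 - 1*(-7) = 3 + 7 = 10)
B(b) = 0 (B(b) = 0*5 = 0)
s = -12773
B(-182*M(-8))/s = 0/(-12773) = 0*(-1/12773) = 0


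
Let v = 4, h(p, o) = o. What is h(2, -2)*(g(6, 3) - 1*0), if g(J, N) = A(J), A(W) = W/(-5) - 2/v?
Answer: 17/5 ≈ 3.4000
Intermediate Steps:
A(W) = -½ - W/5 (A(W) = W/(-5) - 2/4 = W*(-⅕) - 2*¼ = -W/5 - ½ = -½ - W/5)
g(J, N) = -½ - J/5
h(2, -2)*(g(6, 3) - 1*0) = -2*((-½ - ⅕*6) - 1*0) = -2*((-½ - 6/5) + 0) = -2*(-17/10 + 0) = -2*(-17/10) = 17/5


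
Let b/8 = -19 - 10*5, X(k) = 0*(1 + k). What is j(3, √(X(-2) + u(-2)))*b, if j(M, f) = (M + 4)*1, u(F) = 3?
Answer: -3864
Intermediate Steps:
X(k) = 0
j(M, f) = 4 + M (j(M, f) = (4 + M)*1 = 4 + M)
b = -552 (b = 8*(-19 - 10*5) = 8*(-19 - 50) = 8*(-69) = -552)
j(3, √(X(-2) + u(-2)))*b = (4 + 3)*(-552) = 7*(-552) = -3864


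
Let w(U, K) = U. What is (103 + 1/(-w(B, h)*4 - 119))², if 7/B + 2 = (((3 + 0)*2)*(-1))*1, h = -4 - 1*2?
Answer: 566011681/53361 ≈ 10607.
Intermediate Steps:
h = -6 (h = -4 - 2 = -6)
B = -7/8 (B = 7/(-2 + (((3 + 0)*2)*(-1))*1) = 7/(-2 + ((3*2)*(-1))*1) = 7/(-2 + (6*(-1))*1) = 7/(-2 - 6*1) = 7/(-2 - 6) = 7/(-8) = 7*(-⅛) = -7/8 ≈ -0.87500)
(103 + 1/(-w(B, h)*4 - 119))² = (103 + 1/(-1*(-7/8)*4 - 119))² = (103 + 1/((7/8)*4 - 119))² = (103 + 1/(7/2 - 119))² = (103 + 1/(-231/2))² = (103 - 2/231)² = (23791/231)² = 566011681/53361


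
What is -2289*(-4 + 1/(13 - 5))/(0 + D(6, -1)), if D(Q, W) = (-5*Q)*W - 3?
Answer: 23653/72 ≈ 328.51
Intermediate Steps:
D(Q, W) = -3 - 5*Q*W (D(Q, W) = -5*Q*W - 3 = -3 - 5*Q*W)
-2289*(-4 + 1/(13 - 5))/(0 + D(6, -1)) = -2289*(-4 + 1/(13 - 5))/(0 + (-3 - 5*6*(-1))) = -2289*(-4 + 1/8)/(0 + (-3 + 30)) = -2289*(-4 + 1/8)/(0 + 27) = -(-70959)/(8*27) = -2289*(-31/216) = 23653/72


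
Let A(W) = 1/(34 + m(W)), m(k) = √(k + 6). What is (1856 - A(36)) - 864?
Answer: 552527/557 + √42/1114 ≈ 991.98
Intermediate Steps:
m(k) = √(6 + k)
A(W) = 1/(34 + √(6 + W))
(1856 - A(36)) - 864 = (1856 - 1/(34 + √(6 + 36))) - 864 = (1856 - 1/(34 + √42)) - 864 = 992 - 1/(34 + √42)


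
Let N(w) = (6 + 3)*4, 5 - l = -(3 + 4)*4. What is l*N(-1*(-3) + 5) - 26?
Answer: 1162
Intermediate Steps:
l = 33 (l = 5 - (-1)*(3 + 4)*4 = 5 - (-1)*7*4 = 5 - (-1)*28 = 5 - 1*(-28) = 5 + 28 = 33)
N(w) = 36 (N(w) = 9*4 = 36)
l*N(-1*(-3) + 5) - 26 = 33*36 - 26 = 1188 - 26 = 1162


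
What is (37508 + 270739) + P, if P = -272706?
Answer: 35541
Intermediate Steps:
(37508 + 270739) + P = (37508 + 270739) - 272706 = 308247 - 272706 = 35541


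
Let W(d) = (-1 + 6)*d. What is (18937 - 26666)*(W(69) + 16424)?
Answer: -129607601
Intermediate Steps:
W(d) = 5*d
(18937 - 26666)*(W(69) + 16424) = (18937 - 26666)*(5*69 + 16424) = -7729*(345 + 16424) = -7729*16769 = -129607601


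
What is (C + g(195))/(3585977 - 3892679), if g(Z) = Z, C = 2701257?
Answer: -450242/51117 ≈ -8.8081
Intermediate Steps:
(C + g(195))/(3585977 - 3892679) = (2701257 + 195)/(3585977 - 3892679) = 2701452/(-306702) = 2701452*(-1/306702) = -450242/51117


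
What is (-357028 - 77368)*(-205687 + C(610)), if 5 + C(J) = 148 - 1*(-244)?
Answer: 89181498800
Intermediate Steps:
C(J) = 387 (C(J) = -5 + (148 - 1*(-244)) = -5 + (148 + 244) = -5 + 392 = 387)
(-357028 - 77368)*(-205687 + C(610)) = (-357028 - 77368)*(-205687 + 387) = -434396*(-205300) = 89181498800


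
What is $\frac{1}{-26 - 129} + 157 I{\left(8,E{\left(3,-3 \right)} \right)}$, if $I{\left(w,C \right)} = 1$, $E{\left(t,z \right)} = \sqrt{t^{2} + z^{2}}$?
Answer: $\frac{24334}{155} \approx 156.99$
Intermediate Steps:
$\frac{1}{-26 - 129} + 157 I{\left(8,E{\left(3,-3 \right)} \right)} = \frac{1}{-26 - 129} + 157 \cdot 1 = \frac{1}{-155} + 157 = - \frac{1}{155} + 157 = \frac{24334}{155}$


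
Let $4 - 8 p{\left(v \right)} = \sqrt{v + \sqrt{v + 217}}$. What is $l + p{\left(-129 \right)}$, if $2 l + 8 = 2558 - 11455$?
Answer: $-4452 - \frac{i \sqrt{129 - 2 \sqrt{22}}}{8} \approx -4452.0 - 1.3671 i$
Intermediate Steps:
$l = - \frac{8905}{2}$ ($l = -4 + \frac{2558 - 11455}{2} = -4 + \frac{1}{2} \left(-8897\right) = -4 - \frac{8897}{2} = - \frac{8905}{2} \approx -4452.5$)
$p{\left(v \right)} = \frac{1}{2} - \frac{\sqrt{v + \sqrt{217 + v}}}{8}$ ($p{\left(v \right)} = \frac{1}{2} - \frac{\sqrt{v + \sqrt{v + 217}}}{8} = \frac{1}{2} - \frac{\sqrt{v + \sqrt{217 + v}}}{8}$)
$l + p{\left(-129 \right)} = - \frac{8905}{2} + \left(\frac{1}{2} - \frac{\sqrt{-129 + \sqrt{217 - 129}}}{8}\right) = - \frac{8905}{2} + \left(\frac{1}{2} - \frac{\sqrt{-129 + \sqrt{88}}}{8}\right) = - \frac{8905}{2} + \left(\frac{1}{2} - \frac{\sqrt{-129 + 2 \sqrt{22}}}{8}\right) = -4452 - \frac{\sqrt{-129 + 2 \sqrt{22}}}{8}$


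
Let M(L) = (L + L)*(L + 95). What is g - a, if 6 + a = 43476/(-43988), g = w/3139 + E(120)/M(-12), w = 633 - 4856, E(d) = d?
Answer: 15995383599/2865125389 ≈ 5.5828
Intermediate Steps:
M(L) = 2*L*(95 + L) (M(L) = (2*L)*(95 + L) = 2*L*(95 + L))
w = -4223
g = -366204/260537 (g = -4223/3139 + 120/((2*(-12)*(95 - 12))) = -4223*1/3139 + 120/((2*(-12)*83)) = -4223/3139 + 120/(-1992) = -4223/3139 + 120*(-1/1992) = -4223/3139 - 5/83 = -366204/260537 ≈ -1.4056)
a = -76851/10997 (a = -6 + 43476/(-43988) = -6 + 43476*(-1/43988) = -6 - 10869/10997 = -76851/10997 ≈ -6.9884)
g - a = -366204/260537 - 1*(-76851/10997) = -366204/260537 + 76851/10997 = 15995383599/2865125389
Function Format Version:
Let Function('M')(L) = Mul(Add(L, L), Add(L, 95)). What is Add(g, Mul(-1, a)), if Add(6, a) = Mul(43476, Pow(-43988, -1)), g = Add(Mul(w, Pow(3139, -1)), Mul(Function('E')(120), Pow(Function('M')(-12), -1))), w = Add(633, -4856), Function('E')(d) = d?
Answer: Rational(15995383599, 2865125389) ≈ 5.5828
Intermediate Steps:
Function('M')(L) = Mul(2, L, Add(95, L)) (Function('M')(L) = Mul(Mul(2, L), Add(95, L)) = Mul(2, L, Add(95, L)))
w = -4223
g = Rational(-366204, 260537) (g = Add(Mul(-4223, Pow(3139, -1)), Mul(120, Pow(Mul(2, -12, Add(95, -12)), -1))) = Add(Mul(-4223, Rational(1, 3139)), Mul(120, Pow(Mul(2, -12, 83), -1))) = Add(Rational(-4223, 3139), Mul(120, Pow(-1992, -1))) = Add(Rational(-4223, 3139), Mul(120, Rational(-1, 1992))) = Add(Rational(-4223, 3139), Rational(-5, 83)) = Rational(-366204, 260537) ≈ -1.4056)
a = Rational(-76851, 10997) (a = Add(-6, Mul(43476, Pow(-43988, -1))) = Add(-6, Mul(43476, Rational(-1, 43988))) = Add(-6, Rational(-10869, 10997)) = Rational(-76851, 10997) ≈ -6.9884)
Add(g, Mul(-1, a)) = Add(Rational(-366204, 260537), Mul(-1, Rational(-76851, 10997))) = Add(Rational(-366204, 260537), Rational(76851, 10997)) = Rational(15995383599, 2865125389)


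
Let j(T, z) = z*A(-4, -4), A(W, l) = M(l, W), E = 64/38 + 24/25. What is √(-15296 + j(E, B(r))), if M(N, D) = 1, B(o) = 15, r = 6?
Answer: I*√15281 ≈ 123.62*I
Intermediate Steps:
E = 1256/475 (E = 64*(1/38) + 24*(1/25) = 32/19 + 24/25 = 1256/475 ≈ 2.6442)
A(W, l) = 1
j(T, z) = z (j(T, z) = z*1 = z)
√(-15296 + j(E, B(r))) = √(-15296 + 15) = √(-15281) = I*√15281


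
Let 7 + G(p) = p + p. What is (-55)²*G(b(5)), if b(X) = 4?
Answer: 3025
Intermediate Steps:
G(p) = -7 + 2*p (G(p) = -7 + (p + p) = -7 + 2*p)
(-55)²*G(b(5)) = (-55)²*(-7 + 2*4) = 3025*(-7 + 8) = 3025*1 = 3025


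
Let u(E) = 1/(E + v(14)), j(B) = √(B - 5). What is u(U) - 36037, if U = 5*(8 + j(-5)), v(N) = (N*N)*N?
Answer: (-180185*√10 + 100327007*I)/(-2784*I + 5*√10) ≈ -36037.0 - 2.0266e-6*I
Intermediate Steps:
j(B) = √(-5 + B)
v(N) = N³ (v(N) = N²*N = N³)
U = 40 + 5*I*√10 (U = 5*(8 + √(-5 - 5)) = 5*(8 + √(-10)) = 5*(8 + I*√10) = 40 + 5*I*√10 ≈ 40.0 + 15.811*I)
u(E) = 1/(2744 + E) (u(E) = 1/(E + 14³) = 1/(E + 2744) = 1/(2744 + E))
u(U) - 36037 = 1/(2744 + (40 + 5*I*√10)) - 36037 = 1/(2784 + 5*I*√10) - 36037 = -36037 + 1/(2784 + 5*I*√10)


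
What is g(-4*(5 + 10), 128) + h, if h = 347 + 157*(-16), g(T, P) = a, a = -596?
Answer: -2761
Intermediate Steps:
g(T, P) = -596
h = -2165 (h = 347 - 2512 = -2165)
g(-4*(5 + 10), 128) + h = -596 - 2165 = -2761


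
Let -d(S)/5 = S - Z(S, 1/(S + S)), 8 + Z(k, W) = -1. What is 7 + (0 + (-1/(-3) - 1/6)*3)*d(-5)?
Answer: -3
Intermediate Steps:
Z(k, W) = -9 (Z(k, W) = -8 - 1 = -9)
d(S) = -45 - 5*S (d(S) = -5*(S - 1*(-9)) = -5*(S + 9) = -5*(9 + S) = -45 - 5*S)
7 + (0 + (-1/(-3) - 1/6)*3)*d(-5) = 7 + (0 + (-1/(-3) - 1/6)*3)*(-45 - 5*(-5)) = 7 + (0 + (-1*(-1/3) - 1*1/6)*3)*(-45 + 25) = 7 + (0 + (1/3 - 1/6)*3)*(-20) = 7 + (0 + (1/6)*3)*(-20) = 7 + (0 + 1/2)*(-20) = 7 + (1/2)*(-20) = 7 - 10 = -3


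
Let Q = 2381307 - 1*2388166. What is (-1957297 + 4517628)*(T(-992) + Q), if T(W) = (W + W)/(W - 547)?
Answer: -27021776899627/1539 ≈ -1.7558e+10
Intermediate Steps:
Q = -6859 (Q = 2381307 - 2388166 = -6859)
T(W) = 2*W/(-547 + W) (T(W) = (2*W)/(-547 + W) = 2*W/(-547 + W))
(-1957297 + 4517628)*(T(-992) + Q) = (-1957297 + 4517628)*(2*(-992)/(-547 - 992) - 6859) = 2560331*(2*(-992)/(-1539) - 6859) = 2560331*(2*(-992)*(-1/1539) - 6859) = 2560331*(1984/1539 - 6859) = 2560331*(-10554017/1539) = -27021776899627/1539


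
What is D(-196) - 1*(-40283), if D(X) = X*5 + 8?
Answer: 39311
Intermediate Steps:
D(X) = 8 + 5*X (D(X) = 5*X + 8 = 8 + 5*X)
D(-196) - 1*(-40283) = (8 + 5*(-196)) - 1*(-40283) = (8 - 980) + 40283 = -972 + 40283 = 39311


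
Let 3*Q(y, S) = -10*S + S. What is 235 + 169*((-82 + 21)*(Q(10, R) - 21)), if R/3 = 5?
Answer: 680629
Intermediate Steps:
R = 15 (R = 3*5 = 15)
Q(y, S) = -3*S (Q(y, S) = (-10*S + S)/3 = (-9*S)/3 = -3*S)
235 + 169*((-82 + 21)*(Q(10, R) - 21)) = 235 + 169*((-82 + 21)*(-3*15 - 21)) = 235 + 169*(-61*(-45 - 21)) = 235 + 169*(-61*(-66)) = 235 + 169*4026 = 235 + 680394 = 680629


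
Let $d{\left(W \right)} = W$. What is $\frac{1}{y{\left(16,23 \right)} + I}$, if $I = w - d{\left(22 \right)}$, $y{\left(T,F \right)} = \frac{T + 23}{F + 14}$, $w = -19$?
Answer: $- \frac{37}{1478} \approx -0.025034$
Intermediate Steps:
$y{\left(T,F \right)} = \frac{23 + T}{14 + F}$
$I = -41$ ($I = -19 - 22 = -41$)
$\frac{1}{y{\left(16,23 \right)} + I} = \frac{1}{\frac{23 + 16}{14 + 23} - 41} = \frac{1}{\frac{1}{37} \cdot 39 - 41} = \frac{1}{\frac{39}{37} - 41} = \frac{1}{- \frac{1478}{37}} = - \frac{37}{1478}$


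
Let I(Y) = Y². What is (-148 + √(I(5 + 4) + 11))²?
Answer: 21996 - 592*√23 ≈ 19157.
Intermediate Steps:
(-148 + √(I(5 + 4) + 11))² = (-148 + √((5 + 4)² + 11))² = (-148 + √(9² + 11))² = (-148 + √(81 + 11))² = (-148 + √92)² = (-148 + 2*√23)²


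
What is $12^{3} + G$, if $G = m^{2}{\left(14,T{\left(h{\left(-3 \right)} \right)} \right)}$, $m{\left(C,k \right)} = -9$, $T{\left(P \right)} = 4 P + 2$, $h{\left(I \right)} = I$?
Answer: $1809$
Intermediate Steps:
$T{\left(P \right)} = 2 + 4 P$
$G = 81$ ($G = \left(-9\right)^{2} = 81$)
$12^{3} + G = 12^{3} + 81 = 1728 + 81 = 1809$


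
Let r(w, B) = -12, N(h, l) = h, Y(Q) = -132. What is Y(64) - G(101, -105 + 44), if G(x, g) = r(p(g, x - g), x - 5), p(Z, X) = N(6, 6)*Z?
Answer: -120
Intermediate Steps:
p(Z, X) = 6*Z
G(x, g) = -12
Y(64) - G(101, -105 + 44) = -132 - 1*(-12) = -132 + 12 = -120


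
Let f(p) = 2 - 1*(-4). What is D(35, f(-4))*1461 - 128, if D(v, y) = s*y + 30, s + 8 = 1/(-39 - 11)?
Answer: -665033/25 ≈ -26601.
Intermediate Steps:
s = -401/50 (s = -8 + 1/(-39 - 11) = -8 + 1/(-50) = -8 - 1/50 = -401/50 ≈ -8.0200)
f(p) = 6 (f(p) = 2 + 4 = 6)
D(v, y) = 30 - 401*y/50 (D(v, y) = -401*y/50 + 30 = 30 - 401*y/50)
D(35, f(-4))*1461 - 128 = (30 - 401/50*6)*1461 - 128 = (30 - 1203/25)*1461 - 128 = -453/25*1461 - 128 = -661833/25 - 128 = -665033/25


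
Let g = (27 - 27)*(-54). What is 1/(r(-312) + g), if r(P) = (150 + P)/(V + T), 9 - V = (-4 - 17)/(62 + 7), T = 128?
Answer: -1579/1863 ≈ -0.84756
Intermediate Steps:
g = 0 (g = 0*(-54) = 0)
V = 214/23 (V = 9 - (-4 - 17)/(62 + 7) = 9 - (-21)/69 = 9 - 1*(-7/23) = 9 + 7/23 = 214/23 ≈ 9.3044)
r(P) = 1725/1579 + 23*P/3158 (r(P) = (150 + P)/(214/23 + 128) = (150 + P)/(3158/23) = (150 + P)*(23/3158) = 1725/1579 + 23*P/3158)
1/(r(-312) + g) = 1/((1725/1579 + (23/3158)*(-312)) + 0) = 1/((1725/1579 - 3588/1579) + 0) = 1/(-1863/1579 + 0) = 1/(-1863/1579) = -1579/1863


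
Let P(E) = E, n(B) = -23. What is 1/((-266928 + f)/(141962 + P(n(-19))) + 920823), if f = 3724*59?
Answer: 141939/130700648585 ≈ 1.0860e-6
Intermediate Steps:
f = 219716
1/((-266928 + f)/(141962 + P(n(-19))) + 920823) = 1/((-266928 + 219716)/(141962 - 23) + 920823) = 1/(-47212/141939 + 920823) = 1/(130700648585/141939) = 141939/130700648585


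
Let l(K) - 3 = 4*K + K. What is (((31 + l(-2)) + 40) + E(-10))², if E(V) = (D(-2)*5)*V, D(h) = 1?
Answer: 196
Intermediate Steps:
l(K) = 3 + 5*K (l(K) = 3 + (4*K + K) = 3 + 5*K)
E(V) = 5*V (E(V) = (1*5)*V = 5*V)
(((31 + l(-2)) + 40) + E(-10))² = (((31 + (3 + 5*(-2))) + 40) + 5*(-10))² = (((31 + (3 - 10)) + 40) - 50)² = (((31 - 7) + 40) - 50)² = ((24 + 40) - 50)² = (64 - 50)² = 14² = 196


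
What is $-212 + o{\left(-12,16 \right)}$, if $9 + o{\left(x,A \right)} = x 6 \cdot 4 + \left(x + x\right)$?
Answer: $-533$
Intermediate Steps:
$o{\left(x,A \right)} = -9 + 26 x$ ($o{\left(x,A \right)} = -9 + \left(x 6 \cdot 4 + \left(x + x\right)\right) = -9 + \left(x 24 + 2 x\right) = -9 + \left(24 x + 2 x\right) = -9 + 26 x$)
$-212 + o{\left(-12,16 \right)} = -212 + \left(-9 + 26 \left(-12\right)\right) = -212 - 321 = -533$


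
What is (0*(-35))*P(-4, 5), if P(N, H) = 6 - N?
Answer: 0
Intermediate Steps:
(0*(-35))*P(-4, 5) = (0*(-35))*(6 - 1*(-4)) = 0*(6 + 4) = 0*10 = 0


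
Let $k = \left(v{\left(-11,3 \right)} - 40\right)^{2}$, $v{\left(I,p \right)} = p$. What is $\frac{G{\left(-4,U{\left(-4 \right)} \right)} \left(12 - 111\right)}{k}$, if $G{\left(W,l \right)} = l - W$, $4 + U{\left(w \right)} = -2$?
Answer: $\frac{198}{1369} \approx 0.14463$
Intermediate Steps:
$U{\left(w \right)} = -6$ ($U{\left(w \right)} = -4 - 2 = -6$)
$k = 1369$ ($k = \left(3 - 40\right)^{2} = \left(-37\right)^{2} = 1369$)
$\frac{G{\left(-4,U{\left(-4 \right)} \right)} \left(12 - 111\right)}{k} = \frac{\left(-6 - -4\right) \left(12 - 111\right)}{1369} = \left(-6 + 4\right) \left(-99\right) \frac{1}{1369} = \left(-2\right) \left(-99\right) \frac{1}{1369} = 198 \cdot \frac{1}{1369} = \frac{198}{1369}$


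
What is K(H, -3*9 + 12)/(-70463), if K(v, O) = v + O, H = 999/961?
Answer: 13416/67714943 ≈ 0.00019812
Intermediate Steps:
H = 999/961 (H = 999*(1/961) = 999/961 ≈ 1.0395)
K(v, O) = O + v
K(H, -3*9 + 12)/(-70463) = ((-3*9 + 12) + 999/961)/(-70463) = ((-27 + 12) + 999/961)*(-1/70463) = (-15 + 999/961)*(-1/70463) = -13416/961*(-1/70463) = 13416/67714943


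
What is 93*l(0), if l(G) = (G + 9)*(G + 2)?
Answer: 1674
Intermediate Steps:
l(G) = (2 + G)*(9 + G) (l(G) = (9 + G)*(2 + G) = (2 + G)*(9 + G))
93*l(0) = 93*(18 + 0**2 + 11*0) = 93*(18 + 0 + 0) = 93*18 = 1674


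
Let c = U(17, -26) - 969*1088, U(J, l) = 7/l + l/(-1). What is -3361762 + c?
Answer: -114816215/26 ≈ -4.4160e+6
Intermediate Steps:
U(J, l) = -l + 7/l (U(J, l) = 7/l + l*(-1) = 7/l - l = -l + 7/l)
c = -27410403/26 (c = (-1*(-26) + 7/(-26)) - 969*1088 = (26 + 7*(-1/26)) - 1054272 = (26 - 7/26) - 1054272 = 669/26 - 1054272 = -27410403/26 ≈ -1.0542e+6)
-3361762 + c = -3361762 - 27410403/26 = -114816215/26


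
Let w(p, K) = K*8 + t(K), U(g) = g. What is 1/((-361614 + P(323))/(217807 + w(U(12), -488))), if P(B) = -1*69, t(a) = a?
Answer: -213415/361683 ≈ -0.59006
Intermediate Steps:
P(B) = -69
w(p, K) = 9*K (w(p, K) = K*8 + K = 8*K + K = 9*K)
1/((-361614 + P(323))/(217807 + w(U(12), -488))) = 1/((-361614 - 69)/(217807 + 9*(-488))) = 1/(-361683/(217807 - 4392)) = 1/(-361683/213415) = -213415/361683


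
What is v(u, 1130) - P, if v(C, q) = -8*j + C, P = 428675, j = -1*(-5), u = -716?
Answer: -429431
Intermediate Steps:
j = 5
v(C, q) = -40 + C (v(C, q) = -8*5 + C = -40 + C)
v(u, 1130) - P = (-40 - 716) - 1*428675 = -756 - 428675 = -429431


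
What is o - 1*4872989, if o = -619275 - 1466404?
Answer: -6958668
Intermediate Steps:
o = -2085679
o - 1*4872989 = -2085679 - 1*4872989 = -2085679 - 4872989 = -6958668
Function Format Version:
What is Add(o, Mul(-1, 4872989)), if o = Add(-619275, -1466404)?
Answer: -6958668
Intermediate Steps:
o = -2085679
Add(o, Mul(-1, 4872989)) = Add(-2085679, Mul(-1, 4872989)) = Add(-2085679, -4872989) = -6958668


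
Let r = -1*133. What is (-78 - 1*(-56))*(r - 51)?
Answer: 4048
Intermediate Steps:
r = -133
(-78 - 1*(-56))*(r - 51) = (-78 - 1*(-56))*(-133 - 51) = (-78 + 56)*(-184) = -22*(-184) = 4048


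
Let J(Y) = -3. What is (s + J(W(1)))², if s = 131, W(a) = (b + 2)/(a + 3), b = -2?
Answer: 16384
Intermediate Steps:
W(a) = 0 (W(a) = (-2 + 2)/(a + 3) = 0/(3 + a) = 0)
(s + J(W(1)))² = (131 - 3)² = 128² = 16384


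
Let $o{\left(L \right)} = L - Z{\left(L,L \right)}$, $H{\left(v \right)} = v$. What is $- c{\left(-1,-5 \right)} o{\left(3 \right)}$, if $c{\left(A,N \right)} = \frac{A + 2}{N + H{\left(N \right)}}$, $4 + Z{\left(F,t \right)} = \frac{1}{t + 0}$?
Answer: $\frac{2}{3} \approx 0.66667$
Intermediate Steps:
$Z{\left(F,t \right)} = -4 + \frac{1}{t}$ ($Z{\left(F,t \right)} = -4 + \frac{1}{t + 0} = -4 + \frac{1}{t}$)
$c{\left(A,N \right)} = \frac{2 + A}{2 N}$ ($c{\left(A,N \right)} = \frac{A + 2}{N + N} = \frac{2 + A}{2 N}$)
$o{\left(L \right)} = 4 + L - \frac{1}{L}$ ($o{\left(L \right)} = L - \left(-4 + \frac{1}{L}\right) = L + \left(4 - \frac{1}{L}\right) = 4 + L - \frac{1}{L}$)
$- c{\left(-1,-5 \right)} o{\left(3 \right)} = - \frac{2 - 1}{2 \left(-5\right)} \left(4 + 3 - \frac{1}{3}\right) = - \frac{\left(-1\right) 1}{2 \cdot 5} \left(4 + 3 - \frac{1}{3}\right) = \left(-1\right) \left(- \frac{1}{10}\right) \left(4 + 3 - \frac{1}{3}\right) = \frac{1}{10} \cdot \frac{20}{3} = \frac{2}{3}$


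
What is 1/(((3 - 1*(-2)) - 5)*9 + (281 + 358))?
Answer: 1/639 ≈ 0.0015649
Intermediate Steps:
1/(((3 - 1*(-2)) - 5)*9 + (281 + 358)) = 1/(((3 + 2) - 5)*9 + 639) = 1/((5 - 5)*9 + 639) = 1/(0*9 + 639) = 1/(0 + 639) = 1/639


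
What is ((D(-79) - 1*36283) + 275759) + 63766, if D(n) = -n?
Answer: 303321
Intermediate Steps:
((D(-79) - 1*36283) + 275759) + 63766 = ((-1*(-79) - 1*36283) + 275759) + 63766 = ((79 - 36283) + 275759) + 63766 = (-36204 + 275759) + 63766 = 239555 + 63766 = 303321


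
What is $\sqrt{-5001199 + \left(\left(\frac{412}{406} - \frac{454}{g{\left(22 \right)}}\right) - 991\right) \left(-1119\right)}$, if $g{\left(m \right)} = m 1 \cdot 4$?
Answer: $\frac{i \sqrt{77539436966761}}{4466} \approx 1971.7 i$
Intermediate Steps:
$g{\left(m \right)} = 4 m$ ($g{\left(m \right)} = m 4 = 4 m$)
$\sqrt{-5001199 + \left(\left(\frac{412}{406} - \frac{454}{g{\left(22 \right)}}\right) - 991\right) \left(-1119\right)} = \sqrt{-5001199 + \left(\left(\frac{412}{406} - \frac{454}{4 \cdot 22}\right) - 991\right) \left(-1119\right)} = \sqrt{-5001199 + \left(\left(412 \cdot \frac{1}{406} - \frac{454}{88}\right) - 991\right) \left(-1119\right)} = \sqrt{-5001199 + \left(\left(\frac{206}{203} - \frac{227}{44}\right) - 991\right) \left(-1119\right)} = \sqrt{-5001199 + \left(- \frac{37017}{8932} - 991\right) \left(-1119\right)} = \sqrt{-5001199 - - \frac{9946375851}{8932}} = \sqrt{-5001199 + \frac{9946375851}{8932}} = \sqrt{- \frac{34724333617}{8932}} = \frac{i \sqrt{77539436966761}}{4466}$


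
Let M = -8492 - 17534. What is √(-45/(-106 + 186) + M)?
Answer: 5*I*√16657/4 ≈ 161.33*I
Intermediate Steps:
M = -26026
√(-45/(-106 + 186) + M) = √(-45/(-106 + 186) - 26026) = √(-45/80 - 26026) = √(-45*1/80 - 26026) = √(-9/16 - 26026) = √(-416425/16) = 5*I*√16657/4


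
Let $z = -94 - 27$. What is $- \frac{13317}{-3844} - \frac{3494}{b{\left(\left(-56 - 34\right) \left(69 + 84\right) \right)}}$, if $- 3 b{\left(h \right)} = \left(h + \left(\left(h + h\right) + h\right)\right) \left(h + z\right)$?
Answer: $\frac{106136393683}{30636531045} \approx 3.4644$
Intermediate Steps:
$z = -121$ ($z = -94 - 27 = -121$)
$b{\left(h \right)} = - \frac{4 h \left(-121 + h\right)}{3}$ ($b{\left(h \right)} = - \frac{\left(h + \left(\left(h + h\right) + h\right)\right) \left(h - 121\right)}{3} = - \frac{\left(h + \left(2 h + h\right)\right) \left(-121 + h\right)}{3} = - \frac{\left(h + 3 h\right) \left(-121 + h\right)}{3} = - \frac{4 h \left(-121 + h\right)}{3}$)
$- \frac{13317}{-3844} - \frac{3494}{b{\left(\left(-56 - 34\right) \left(69 + 84\right) \right)}} = - \frac{13317}{-3844} - \frac{3494}{\frac{4}{3} \left(-56 - 34\right) \left(69 + 84\right) \left(121 - \left(-56 - 34\right) \left(69 + 84\right)\right)} = \left(-13317\right) \left(- \frac{1}{3844}\right) - \frac{3494}{\frac{4}{3} \left(\left(-90\right) 153\right) \left(121 - \left(-90\right) 153\right)} = \frac{13317}{3844} - \frac{3494}{\frac{4}{3} \left(-13770\right) \left(121 - -13770\right)} = \frac{13317}{3844} - \frac{3494}{\frac{4}{3} \left(-13770\right) \left(121 + 13770\right)} = \frac{13317}{3844} - \frac{3494}{\frac{4}{3} \left(-13770\right) 13891} = \frac{13317}{3844} - \frac{3494}{-255038760} = \frac{13317}{3844} - - \frac{1747}{127519380} = \frac{13317}{3844} + \frac{1747}{127519380} = \frac{106136393683}{30636531045}$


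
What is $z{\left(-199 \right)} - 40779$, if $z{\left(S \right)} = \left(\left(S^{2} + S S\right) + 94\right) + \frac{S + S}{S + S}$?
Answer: $38518$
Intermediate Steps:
$z{\left(S \right)} = 95 + 2 S^{2}$ ($z{\left(S \right)} = \left(\left(S^{2} + S^{2}\right) + 94\right) + \frac{2 S}{2 S} = \left(2 S^{2} + 94\right) + 2 S \frac{1}{2 S} = \left(94 + 2 S^{2}\right) + 1 = 95 + 2 S^{2}$)
$z{\left(-199 \right)} - 40779 = \left(95 + 2 \left(-199\right)^{2}\right) - 40779 = \left(95 + 2 \cdot 39601\right) - 40779 = \left(95 + 79202\right) - 40779 = 79297 - 40779 = 38518$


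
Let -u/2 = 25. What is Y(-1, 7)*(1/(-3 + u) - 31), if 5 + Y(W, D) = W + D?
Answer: -1644/53 ≈ -31.019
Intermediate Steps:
u = -50 (u = -2*25 = -50)
Y(W, D) = -5 + D + W (Y(W, D) = -5 + (W + D) = -5 + (D + W) = -5 + D + W)
Y(-1, 7)*(1/(-3 + u) - 31) = (-5 + 7 - 1)*(1/(-3 - 50) - 31) = 1*(1/(-53) - 31) = 1*(-1/53 - 31) = 1*(-1644/53) = -1644/53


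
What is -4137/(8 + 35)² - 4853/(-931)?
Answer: 5121650/1721419 ≈ 2.9753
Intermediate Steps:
-4137/(8 + 35)² - 4853/(-931) = -4137/(43²) - 4853*(-1/931) = -4137/1849 + 4853/931 = 5121650/1721419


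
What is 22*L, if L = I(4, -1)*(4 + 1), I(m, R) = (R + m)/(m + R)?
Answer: 110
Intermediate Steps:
I(m, R) = 1 (I(m, R) = (R + m)/(R + m) = 1)
L = 5 (L = 1*(4 + 1) = 1*5 = 5)
22*L = 22*5 = 110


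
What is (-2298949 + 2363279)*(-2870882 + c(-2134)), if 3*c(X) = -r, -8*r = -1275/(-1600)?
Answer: -47279062252555/256 ≈ -1.8468e+11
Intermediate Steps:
r = -51/512 (r = -(-1275)/(8*(-1600)) = -(-1275)*(-1)/(8*1600) = -⅛*51/64 = -51/512 ≈ -0.099609)
c(X) = 17/512 (c(X) = (-1*(-51/512))/3 = (⅓)*(51/512) = 17/512)
(-2298949 + 2363279)*(-2870882 + c(-2134)) = (-2298949 + 2363279)*(-2870882 + 17/512) = 64330*(-1469891567/512) = -47279062252555/256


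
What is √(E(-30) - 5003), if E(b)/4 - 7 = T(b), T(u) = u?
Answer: I*√5095 ≈ 71.379*I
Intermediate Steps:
E(b) = 28 + 4*b
√(E(-30) - 5003) = √((28 + 4*(-30)) - 5003) = √((28 - 120) - 5003) = √(-92 - 5003) = √(-5095) = I*√5095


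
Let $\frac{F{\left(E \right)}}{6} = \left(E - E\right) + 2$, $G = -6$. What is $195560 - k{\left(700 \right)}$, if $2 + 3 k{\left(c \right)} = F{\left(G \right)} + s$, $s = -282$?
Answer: $\frac{586952}{3} \approx 1.9565 \cdot 10^{5}$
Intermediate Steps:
$F{\left(E \right)} = 12$ ($F{\left(E \right)} = 6 \left(\left(E - E\right) + 2\right) = 6 \left(0 + 2\right) = 6 \cdot 2 = 12$)
$k{\left(c \right)} = - \frac{272}{3}$ ($k{\left(c \right)} = - \frac{2}{3} + \frac{12 - 282}{3} = - \frac{2}{3} + \frac{1}{3} \left(-270\right) = - \frac{2}{3} - 90 = - \frac{272}{3}$)
$195560 - k{\left(700 \right)} = 195560 - - \frac{272}{3} = 195560 + \frac{272}{3} = \frac{586952}{3}$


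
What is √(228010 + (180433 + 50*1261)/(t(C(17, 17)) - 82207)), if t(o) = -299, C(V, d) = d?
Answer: √172455412422218/27502 ≈ 477.50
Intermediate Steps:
√(228010 + (180433 + 50*1261)/(t(C(17, 17)) - 82207)) = √(228010 + (180433 + 50*1261)/(-299 - 82207)) = √(228010 + (180433 + 63050)/(-82506)) = √(228010 + 243483*(-1/82506)) = √(228010 - 81161/27502) = √(6270649859/27502) = √172455412422218/27502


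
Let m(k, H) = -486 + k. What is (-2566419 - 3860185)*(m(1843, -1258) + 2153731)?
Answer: -13849897161152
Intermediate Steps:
(-2566419 - 3860185)*(m(1843, -1258) + 2153731) = (-2566419 - 3860185)*((-486 + 1843) + 2153731) = -6426604*(1357 + 2153731) = -6426604*2155088 = -13849897161152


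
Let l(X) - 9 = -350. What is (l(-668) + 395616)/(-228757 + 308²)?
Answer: -395275/133893 ≈ -2.9522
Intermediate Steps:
l(X) = -341 (l(X) = 9 - 350 = -341)
(l(-668) + 395616)/(-228757 + 308²) = (-341 + 395616)/(-228757 + 308²) = 395275/(-228757 + 94864) = 395275/(-133893) = 395275*(-1/133893) = -395275/133893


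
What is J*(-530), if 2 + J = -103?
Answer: 55650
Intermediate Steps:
J = -105 (J = -2 - 103 = -105)
J*(-530) = -105*(-530) = 55650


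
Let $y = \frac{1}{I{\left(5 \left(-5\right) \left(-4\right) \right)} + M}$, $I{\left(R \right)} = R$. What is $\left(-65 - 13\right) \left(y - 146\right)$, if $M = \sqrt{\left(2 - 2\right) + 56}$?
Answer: $\frac{14154309}{1243} + \frac{39 \sqrt{14}}{2486} \approx 11387.0$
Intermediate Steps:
$M = 2 \sqrt{14}$ ($M = \sqrt{\left(2 - 2\right) + 56} = \sqrt{0 + 56} = \sqrt{56} = 2 \sqrt{14} \approx 7.4833$)
$y = \frac{1}{100 + 2 \sqrt{14}}$ ($y = \frac{1}{5 \left(-5\right) \left(-4\right) + 2 \sqrt{14}} = \frac{1}{\left(-25\right) \left(-4\right) + 2 \sqrt{14}} = \frac{1}{100 + 2 \sqrt{14}} \approx 0.0093038$)
$\left(-65 - 13\right) \left(y - 146\right) = \left(-65 - 13\right) \left(\left(\frac{25}{2486} - \frac{\sqrt{14}}{4972}\right) - 146\right) = - 78 \left(- \frac{362931}{2486} - \frac{\sqrt{14}}{4972}\right) = \frac{14154309}{1243} + \frac{39 \sqrt{14}}{2486}$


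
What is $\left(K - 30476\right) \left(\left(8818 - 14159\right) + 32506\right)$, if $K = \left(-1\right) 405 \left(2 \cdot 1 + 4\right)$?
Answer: $-893891490$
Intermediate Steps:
$K = -2430$ ($K = - 405 \left(2 + 4\right) = \left(-405\right) 6 = -2430$)
$\left(K - 30476\right) \left(\left(8818 - 14159\right) + 32506\right) = \left(-2430 - 30476\right) \left(\left(8818 - 14159\right) + 32506\right) = - 32906 \left(-5341 + 32506\right) = \left(-32906\right) 27165 = -893891490$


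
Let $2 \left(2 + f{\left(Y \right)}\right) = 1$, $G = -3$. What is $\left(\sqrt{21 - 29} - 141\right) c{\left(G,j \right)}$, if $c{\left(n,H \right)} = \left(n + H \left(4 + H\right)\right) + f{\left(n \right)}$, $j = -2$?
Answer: $\frac{2397}{2} - 17 i \sqrt{2} \approx 1198.5 - 24.042 i$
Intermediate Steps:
$f{\left(Y \right)} = - \frac{3}{2}$ ($f{\left(Y \right)} = -2 + \frac{1}{2} \cdot 1 = -2 + \frac{1}{2} = - \frac{3}{2}$)
$c{\left(n,H \right)} = - \frac{3}{2} + n + H \left(4 + H\right)$ ($c{\left(n,H \right)} = \left(n + H \left(4 + H\right)\right) - \frac{3}{2} = - \frac{3}{2} + n + H \left(4 + H\right)$)
$\left(\sqrt{21 - 29} - 141\right) c{\left(G,j \right)} = \left(\sqrt{21 - 29} - 141\right) \left(- \frac{3}{2} - 3 + \left(-2\right)^{2} + 4 \left(-2\right)\right) = \left(\sqrt{-8} - 141\right) \left(- \frac{3}{2} - 3 + 4 - 8\right) = \left(2 i \sqrt{2} - 141\right) \left(- \frac{17}{2}\right) = \left(-141 + 2 i \sqrt{2}\right) \left(- \frac{17}{2}\right) = \frac{2397}{2} - 17 i \sqrt{2}$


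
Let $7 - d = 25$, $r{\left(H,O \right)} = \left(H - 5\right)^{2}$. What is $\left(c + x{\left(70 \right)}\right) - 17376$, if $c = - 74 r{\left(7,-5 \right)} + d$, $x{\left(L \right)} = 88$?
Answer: $-17602$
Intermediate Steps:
$r{\left(H,O \right)} = \left(-5 + H\right)^{2}$
$d = -18$ ($d = 7 - 25 = -18$)
$c = -314$ ($c = - 74 \left(-5 + 7\right)^{2} - 18 = - 74 \cdot 2^{2} - 18 = \left(-74\right) 4 - 18 = -296 - 18 = -314$)
$\left(c + x{\left(70 \right)}\right) - 17376 = \left(-314 + 88\right) - 17376 = -226 - 17376 = -17602$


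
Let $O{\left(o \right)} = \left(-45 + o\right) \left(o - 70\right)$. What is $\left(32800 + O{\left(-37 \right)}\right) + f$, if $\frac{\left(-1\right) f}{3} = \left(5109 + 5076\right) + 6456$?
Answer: $-8349$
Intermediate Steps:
$O{\left(o \right)} = \left(-70 + o\right) \left(-45 + o\right)$ ($O{\left(o \right)} = \left(-45 + o\right) \left(-70 + o\right) = \left(-70 + o\right) \left(-45 + o\right)$)
$f = -49923$ ($f = - 3 \left(\left(5109 + 5076\right) + 6456\right) = - 3 \left(10185 + 6456\right) = \left(-3\right) 16641 = -49923$)
$\left(32800 + O{\left(-37 \right)}\right) + f = \left(32800 + \left(3150 + \left(-37\right)^{2} - -4255\right)\right) - 49923 = \left(32800 + \left(3150 + 1369 + 4255\right)\right) - 49923 = \left(32800 + 8774\right) - 49923 = 41574 - 49923 = -8349$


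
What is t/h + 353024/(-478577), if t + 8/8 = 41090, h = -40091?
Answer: -33817335537/19186630507 ≈ -1.7625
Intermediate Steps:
t = 41089 (t = -1 + 41090 = 41089)
t/h + 353024/(-478577) = 41089/(-40091) + 353024/(-478577) = 41089*(-1/40091) + 353024*(-1/478577) = -41089/40091 - 353024/478577 = -33817335537/19186630507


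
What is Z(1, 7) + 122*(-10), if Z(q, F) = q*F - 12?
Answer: -1225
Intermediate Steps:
Z(q, F) = -12 + F*q (Z(q, F) = F*q - 12 = -12 + F*q)
Z(1, 7) + 122*(-10) = (-12 + 7*1) + 122*(-10) = (-12 + 7) - 1220 = -5 - 1220 = -1225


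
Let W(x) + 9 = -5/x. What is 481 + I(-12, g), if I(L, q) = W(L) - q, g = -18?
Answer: 5885/12 ≈ 490.42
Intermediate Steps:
W(x) = -9 - 5/x
I(L, q) = -9 - q - 5/L (I(L, q) = (-9 - 5/L) - q = -9 - q - 5/L)
481 + I(-12, g) = 481 + (-9 - 1*(-18) - 5/(-12)) = 481 + (-9 + 18 - 5*(-1/12)) = 481 + (-9 + 18 + 5/12) = 481 + 113/12 = 5885/12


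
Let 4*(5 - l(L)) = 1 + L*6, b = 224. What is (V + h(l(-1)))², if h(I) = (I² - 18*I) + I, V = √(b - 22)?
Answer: 1207337/256 - 1075*√202/8 ≈ 2806.3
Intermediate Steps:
l(L) = 19/4 - 3*L/2 (l(L) = 5 - (1 + L*6)/4 = 5 - (1 + 6*L)/4 = 5 + (-¼ - 3*L/2) = 19/4 - 3*L/2)
V = √202 (V = √(224 - 22) = √202 ≈ 14.213)
h(I) = I² - 17*I
(V + h(l(-1)))² = (√202 + (19/4 - 3/2*(-1))*(-17 + (19/4 - 3/2*(-1))))² = (√202 + (19/4 + 3/2)*(-17 + (19/4 + 3/2)))² = (√202 + 25*(-17 + 25/4)/4)² = (√202 + (25/4)*(-43/4))² = (√202 - 1075/16)² = (-1075/16 + √202)²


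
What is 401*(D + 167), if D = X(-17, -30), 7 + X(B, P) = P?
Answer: 52130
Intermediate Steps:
X(B, P) = -7 + P
D = -37 (D = -7 - 30 = -37)
401*(D + 167) = 401*(-37 + 167) = 401*130 = 52130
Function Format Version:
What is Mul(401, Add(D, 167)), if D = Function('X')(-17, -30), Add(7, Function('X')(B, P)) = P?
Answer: 52130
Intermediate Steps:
Function('X')(B, P) = Add(-7, P)
D = -37 (D = Add(-7, -30) = -37)
Mul(401, Add(D, 167)) = Mul(401, Add(-37, 167)) = Mul(401, 130) = 52130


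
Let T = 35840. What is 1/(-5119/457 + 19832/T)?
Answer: -2047360/21800217 ≈ -0.093915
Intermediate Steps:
1/(-5119/457 + 19832/T) = 1/(-5119/457 + 19832/35840) = 1/(-5119*1/457 + 19832*(1/35840)) = 1/(-5119/457 + 2479/4480) = 1/(-21800217/2047360) = -2047360/21800217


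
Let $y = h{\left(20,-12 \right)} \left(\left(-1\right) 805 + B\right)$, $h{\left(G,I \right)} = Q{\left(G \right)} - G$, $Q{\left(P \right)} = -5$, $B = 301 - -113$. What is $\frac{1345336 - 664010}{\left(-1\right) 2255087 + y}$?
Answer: $- \frac{340663}{1122656} \approx -0.30344$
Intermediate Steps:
$B = 414$ ($B = 301 + 113 = 414$)
$h{\left(G,I \right)} = -5 - G$
$y = 9775$ ($y = \left(-5 - 20\right) \left(\left(-1\right) 805 + 414\right) = \left(-5 - 20\right) \left(-805 + 414\right) = \left(-25\right) \left(-391\right) = 9775$)
$\frac{1345336 - 664010}{\left(-1\right) 2255087 + y} = \frac{1345336 - 664010}{\left(-1\right) 2255087 + 9775} = \frac{681326}{-2255087 + 9775} = \frac{681326}{-2245312} = 681326 \left(- \frac{1}{2245312}\right) = - \frac{340663}{1122656}$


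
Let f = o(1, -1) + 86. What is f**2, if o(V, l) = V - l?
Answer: 7744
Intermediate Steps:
f = 88 (f = (1 - 1*(-1)) + 86 = (1 + 1) + 86 = 2 + 86 = 88)
f**2 = 88**2 = 7744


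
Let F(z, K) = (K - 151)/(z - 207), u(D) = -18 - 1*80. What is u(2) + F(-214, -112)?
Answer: -40995/421 ≈ -97.375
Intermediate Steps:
u(D) = -98 (u(D) = -18 - 80 = -98)
F(z, K) = (-151 + K)/(-207 + z)
u(2) + F(-214, -112) = -98 + (-151 - 112)/(-207 - 214) = -98 - 263/(-421) = -98 - 1/421*(-263) = -98 + 263/421 = -40995/421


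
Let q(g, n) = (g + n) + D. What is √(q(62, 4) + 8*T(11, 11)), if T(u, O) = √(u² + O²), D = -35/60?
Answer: √(2355 + 3168*√2)/6 ≈ 13.779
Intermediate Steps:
D = -7/12 (D = -35*1/60 = -7/12 ≈ -0.58333)
T(u, O) = √(O² + u²)
q(g, n) = -7/12 + g + n (q(g, n) = (g + n) - 7/12 = -7/12 + g + n)
√(q(62, 4) + 8*T(11, 11)) = √((-7/12 + 62 + 4) + 8*√(11² + 11²)) = √(785/12 + 8*√(121 + 121)) = √(785/12 + 8*√242) = √(785/12 + 8*(11*√2)) = √(785/12 + 88*√2)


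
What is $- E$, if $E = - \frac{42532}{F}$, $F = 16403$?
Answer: $\frac{42532}{16403} \approx 2.5929$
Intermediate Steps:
$E = - \frac{42532}{16403} \approx -2.5929$
$- E = \left(-1\right) \left(- \frac{42532}{16403}\right) = \frac{42532}{16403}$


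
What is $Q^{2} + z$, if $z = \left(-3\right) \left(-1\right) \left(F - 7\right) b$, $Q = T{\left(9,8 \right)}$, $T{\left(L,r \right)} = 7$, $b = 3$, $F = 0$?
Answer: $-14$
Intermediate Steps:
$Q = 7$
$z = -63$ ($z = \left(-3\right) \left(-1\right) \left(0 - 7\right) 3 = 3 \left(-7\right) 3 = \left(-21\right) 3 = -63$)
$Q^{2} + z = 7^{2} - 63 = 49 - 63 = -14$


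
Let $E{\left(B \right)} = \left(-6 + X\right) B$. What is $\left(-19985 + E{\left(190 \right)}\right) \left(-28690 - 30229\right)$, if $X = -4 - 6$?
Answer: $1356609975$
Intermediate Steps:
$X = -10$ ($X = -4 - 6 = -10$)
$E{\left(B \right)} = - 16 B$ ($E{\left(B \right)} = \left(-6 - 10\right) B = - 16 B$)
$\left(-19985 + E{\left(190 \right)}\right) \left(-28690 - 30229\right) = \left(-19985 - 3040\right) \left(-28690 - 30229\right) = \left(-19985 - 3040\right) \left(-58919\right) = \left(-23025\right) \left(-58919\right) = 1356609975$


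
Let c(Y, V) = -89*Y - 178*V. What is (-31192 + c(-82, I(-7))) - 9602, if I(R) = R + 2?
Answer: -32606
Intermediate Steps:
I(R) = 2 + R
c(Y, V) = -178*V - 89*Y
(-31192 + c(-82, I(-7))) - 9602 = (-31192 + (-178*(2 - 7) - 89*(-82))) - 9602 = (-31192 + (-178*(-5) + 7298)) - 9602 = (-31192 + (890 + 7298)) - 9602 = (-31192 + 8188) - 9602 = -23004 - 9602 = -32606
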